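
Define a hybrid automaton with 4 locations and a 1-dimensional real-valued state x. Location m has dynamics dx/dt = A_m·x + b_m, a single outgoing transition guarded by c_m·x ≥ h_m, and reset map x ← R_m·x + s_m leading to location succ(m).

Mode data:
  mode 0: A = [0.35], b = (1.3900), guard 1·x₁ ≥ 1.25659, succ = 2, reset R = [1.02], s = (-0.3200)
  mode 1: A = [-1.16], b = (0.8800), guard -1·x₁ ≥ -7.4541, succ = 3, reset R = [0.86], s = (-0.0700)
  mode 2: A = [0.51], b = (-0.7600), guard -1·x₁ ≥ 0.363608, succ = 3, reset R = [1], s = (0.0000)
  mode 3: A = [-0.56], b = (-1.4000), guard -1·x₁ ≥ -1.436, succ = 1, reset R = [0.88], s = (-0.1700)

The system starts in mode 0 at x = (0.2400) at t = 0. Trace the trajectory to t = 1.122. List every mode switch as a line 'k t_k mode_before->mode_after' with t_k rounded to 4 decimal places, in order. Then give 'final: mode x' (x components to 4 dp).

1 0.6178 0->2
final: 2 0.8068

Mode 0: guard c·x = 1.2566 hit at Δt = 0.6178 (t = 0.6178), x⁻ = (1.2566) → reset → x⁺ = (0.9617), jump to mode 2
Mode 2: flow for 0.5042 to horizon, guard not reached → x = (0.8068)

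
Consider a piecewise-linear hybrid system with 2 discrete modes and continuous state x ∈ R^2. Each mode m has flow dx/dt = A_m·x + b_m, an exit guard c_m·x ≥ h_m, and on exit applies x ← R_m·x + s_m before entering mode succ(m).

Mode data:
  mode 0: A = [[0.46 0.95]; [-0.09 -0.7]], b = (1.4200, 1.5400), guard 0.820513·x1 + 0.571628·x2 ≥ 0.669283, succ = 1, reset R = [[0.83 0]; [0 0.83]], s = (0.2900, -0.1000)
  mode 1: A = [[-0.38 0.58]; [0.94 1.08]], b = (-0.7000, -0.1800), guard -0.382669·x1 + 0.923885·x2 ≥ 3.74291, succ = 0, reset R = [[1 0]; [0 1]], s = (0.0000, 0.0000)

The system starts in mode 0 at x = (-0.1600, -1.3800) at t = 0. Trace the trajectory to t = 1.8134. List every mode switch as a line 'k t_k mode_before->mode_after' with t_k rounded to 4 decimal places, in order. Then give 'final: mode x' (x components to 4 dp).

Mode 0: guard c·x = 0.6693 hit at Δt = 0.8391 (t = 0.8391), x⁻ = (0.6759, 0.2007) → reset → x⁺ = (0.8510, 0.0666), jump to mode 1
Mode 1: flow for 0.9743 to horizon, guard not reached → x = (0.2157, 0.7520)

1 0.8391 0->1
final: 1 0.2157 0.7520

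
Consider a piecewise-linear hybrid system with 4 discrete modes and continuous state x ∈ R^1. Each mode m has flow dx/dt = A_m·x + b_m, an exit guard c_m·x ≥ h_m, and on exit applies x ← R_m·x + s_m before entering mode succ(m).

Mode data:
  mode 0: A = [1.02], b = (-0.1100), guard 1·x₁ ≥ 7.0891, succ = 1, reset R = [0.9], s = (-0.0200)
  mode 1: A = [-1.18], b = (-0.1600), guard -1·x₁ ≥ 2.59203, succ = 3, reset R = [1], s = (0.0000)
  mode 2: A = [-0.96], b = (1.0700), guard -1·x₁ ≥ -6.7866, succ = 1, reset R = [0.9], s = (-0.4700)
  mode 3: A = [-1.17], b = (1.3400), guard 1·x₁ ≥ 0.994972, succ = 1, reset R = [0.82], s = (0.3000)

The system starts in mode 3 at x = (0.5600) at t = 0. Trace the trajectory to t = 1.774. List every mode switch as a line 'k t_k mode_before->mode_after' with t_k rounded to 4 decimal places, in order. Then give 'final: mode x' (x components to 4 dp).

Mode 3: guard c·x = 0.9950 hit at Δt = 1.1618 (t = 1.1618), x⁻ = (0.9950) → reset → x⁺ = (1.1159), jump to mode 1
Mode 1: flow for 0.6122 to horizon, guard not reached → x = (0.4721)

1 1.1618 3->1
final: 1 0.4721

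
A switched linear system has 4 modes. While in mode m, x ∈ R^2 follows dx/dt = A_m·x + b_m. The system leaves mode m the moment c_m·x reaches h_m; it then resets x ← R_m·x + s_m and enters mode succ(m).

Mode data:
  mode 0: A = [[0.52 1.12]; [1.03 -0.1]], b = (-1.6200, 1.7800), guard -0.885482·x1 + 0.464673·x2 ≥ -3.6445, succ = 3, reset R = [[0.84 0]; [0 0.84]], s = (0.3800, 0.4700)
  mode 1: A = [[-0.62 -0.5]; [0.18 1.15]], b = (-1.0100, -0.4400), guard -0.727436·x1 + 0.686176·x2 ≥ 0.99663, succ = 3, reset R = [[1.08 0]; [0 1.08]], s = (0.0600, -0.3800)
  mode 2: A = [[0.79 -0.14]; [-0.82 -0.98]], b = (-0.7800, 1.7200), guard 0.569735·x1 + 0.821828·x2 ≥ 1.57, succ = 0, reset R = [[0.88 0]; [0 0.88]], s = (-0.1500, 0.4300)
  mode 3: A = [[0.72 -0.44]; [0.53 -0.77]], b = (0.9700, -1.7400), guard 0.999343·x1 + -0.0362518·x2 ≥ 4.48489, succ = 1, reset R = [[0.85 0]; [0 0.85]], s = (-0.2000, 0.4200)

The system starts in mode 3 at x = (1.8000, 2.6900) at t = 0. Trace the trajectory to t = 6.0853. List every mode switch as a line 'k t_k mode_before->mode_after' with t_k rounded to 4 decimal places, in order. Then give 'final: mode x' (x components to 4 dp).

Mode 3: guard c·x = 4.4849 hit at Δt = 1.1562 (t = 1.1562), x⁻ = (4.5253, 1.0329) → reset → x⁺ = (3.6465, 1.2979), jump to mode 1
Mode 1: guard c·x = 0.9966 hit at Δt = 0.6691 (t = 1.8253), x⁻ = (1.2963, 2.8266) → reset → x⁺ = (1.4600, 2.6728), jump to mode 3
Mode 3: guard c·x = 4.4849 hit at Δt = 1.3472 (t = 3.1725), x⁻ = (4.5163, 0.7833) → reset → x⁺ = (3.6388, 1.0858), jump to mode 1
Mode 1: guard c·x = 0.9966 hit at Δt = 0.7616 (t = 3.9341), x⁻ = (1.1007, 2.6193) → reset → x⁺ = (1.2487, 2.4489), jump to mode 3
Mode 3: guard c·x = 4.4849 hit at Δt = 1.4369 (t = 5.3710), x⁻ = (4.5092, 0.5889) → reset → x⁺ = (3.6328, 0.9206), jump to mode 1
Mode 1: flow for 0.7143 to horizon, guard not reached → x = (1.3149, 2.1205)

1 1.1562 3->1
2 1.8253 1->3
3 3.1725 3->1
4 3.9341 1->3
5 5.3710 3->1
final: 1 1.3149 2.1205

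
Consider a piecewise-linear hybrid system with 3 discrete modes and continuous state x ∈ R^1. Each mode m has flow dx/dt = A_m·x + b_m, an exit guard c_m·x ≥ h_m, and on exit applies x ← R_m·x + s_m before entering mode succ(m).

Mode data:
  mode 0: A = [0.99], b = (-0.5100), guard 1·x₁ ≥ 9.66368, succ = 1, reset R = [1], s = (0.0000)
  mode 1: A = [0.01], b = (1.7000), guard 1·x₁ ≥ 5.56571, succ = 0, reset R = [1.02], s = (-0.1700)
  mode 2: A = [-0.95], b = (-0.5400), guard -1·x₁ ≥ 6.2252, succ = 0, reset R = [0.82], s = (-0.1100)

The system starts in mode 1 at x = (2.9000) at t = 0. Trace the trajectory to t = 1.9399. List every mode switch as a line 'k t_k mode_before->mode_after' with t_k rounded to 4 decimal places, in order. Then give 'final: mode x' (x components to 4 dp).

Mode 1: guard c·x = 5.5657 hit at Δt = 1.5300 (t = 1.5300), x⁻ = (5.5657) → reset → x⁺ = (5.5070), jump to mode 0
Mode 0: flow for 0.4099 to horizon, guard not reached → x = (8.0055)

1 1.5300 1->0
final: 0 8.0055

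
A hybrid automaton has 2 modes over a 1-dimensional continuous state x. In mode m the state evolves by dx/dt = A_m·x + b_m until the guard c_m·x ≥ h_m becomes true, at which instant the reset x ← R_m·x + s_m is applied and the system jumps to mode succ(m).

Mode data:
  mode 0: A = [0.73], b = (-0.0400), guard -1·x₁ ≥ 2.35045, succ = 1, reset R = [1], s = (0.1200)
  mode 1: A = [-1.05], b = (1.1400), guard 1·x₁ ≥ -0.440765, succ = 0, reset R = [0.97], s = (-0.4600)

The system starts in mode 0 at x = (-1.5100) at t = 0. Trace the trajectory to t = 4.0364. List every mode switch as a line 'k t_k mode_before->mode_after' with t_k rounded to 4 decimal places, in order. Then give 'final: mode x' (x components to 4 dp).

1 0.5889 0->1
2 1.3278 1->0
3 2.6114 0->1
4 3.3503 1->0
final: 0 -1.5002

Mode 0: guard c·x = 2.3504 hit at Δt = 0.5889 (t = 0.5889), x⁻ = (-2.3504) → reset → x⁺ = (-2.2304), jump to mode 1
Mode 1: guard c·x = -0.4408 hit at Δt = 0.7389 (t = 1.3278), x⁻ = (-0.4408) → reset → x⁺ = (-0.8875), jump to mode 0
Mode 0: guard c·x = 2.3504 hit at Δt = 1.2836 (t = 2.6114), x⁻ = (-2.3504) → reset → x⁺ = (-2.2304), jump to mode 1
Mode 1: guard c·x = -0.4408 hit at Δt = 0.7389 (t = 3.3503), x⁻ = (-0.4408) → reset → x⁺ = (-0.8875), jump to mode 0
Mode 0: flow for 0.6861 to horizon, guard not reached → x = (-1.5002)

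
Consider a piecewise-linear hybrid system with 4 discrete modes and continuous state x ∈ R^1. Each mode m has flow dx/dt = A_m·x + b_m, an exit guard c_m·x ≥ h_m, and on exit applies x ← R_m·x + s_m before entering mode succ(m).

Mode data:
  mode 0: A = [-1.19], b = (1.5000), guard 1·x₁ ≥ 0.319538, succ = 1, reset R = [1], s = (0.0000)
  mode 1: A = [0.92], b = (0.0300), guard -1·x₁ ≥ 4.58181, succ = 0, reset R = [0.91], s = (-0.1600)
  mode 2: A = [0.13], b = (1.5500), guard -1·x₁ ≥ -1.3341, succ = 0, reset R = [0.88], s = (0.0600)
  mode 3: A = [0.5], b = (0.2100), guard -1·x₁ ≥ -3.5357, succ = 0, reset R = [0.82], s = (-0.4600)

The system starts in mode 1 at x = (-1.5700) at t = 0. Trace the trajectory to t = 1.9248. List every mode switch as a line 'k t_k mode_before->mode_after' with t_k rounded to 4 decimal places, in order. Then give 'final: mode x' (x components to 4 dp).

1 1.1792 1->0
final: 0 -1.0413

Mode 1: guard c·x = 4.5818 hit at Δt = 1.1792 (t = 1.1792), x⁻ = (-4.5818) → reset → x⁺ = (-4.3294), jump to mode 0
Mode 0: flow for 0.7456 to horizon, guard not reached → x = (-1.0413)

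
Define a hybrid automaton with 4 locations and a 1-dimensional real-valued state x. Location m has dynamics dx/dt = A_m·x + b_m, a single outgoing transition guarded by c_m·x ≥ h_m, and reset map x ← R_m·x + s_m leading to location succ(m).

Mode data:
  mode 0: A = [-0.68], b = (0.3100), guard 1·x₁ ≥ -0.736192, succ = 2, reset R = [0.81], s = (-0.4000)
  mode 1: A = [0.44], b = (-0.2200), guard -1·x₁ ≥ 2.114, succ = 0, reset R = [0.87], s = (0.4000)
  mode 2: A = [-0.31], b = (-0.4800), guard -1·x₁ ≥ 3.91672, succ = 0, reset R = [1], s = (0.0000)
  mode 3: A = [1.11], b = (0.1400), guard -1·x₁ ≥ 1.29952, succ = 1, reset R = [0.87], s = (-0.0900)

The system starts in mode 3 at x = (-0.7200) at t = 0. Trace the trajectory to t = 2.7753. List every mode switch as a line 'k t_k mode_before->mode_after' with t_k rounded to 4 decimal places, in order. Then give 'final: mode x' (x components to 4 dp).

1 0.6135 3->1
2 1.5640 1->0
3 2.2457 0->2
final: 2 -1.0799

Mode 3: guard c·x = 1.2995 hit at Δt = 0.6135 (t = 0.6135), x⁻ = (-1.2995) → reset → x⁺ = (-1.2206), jump to mode 1
Mode 1: guard c·x = 2.1140 hit at Δt = 0.9505 (t = 1.5640), x⁻ = (-2.1140) → reset → x⁺ = (-1.4392), jump to mode 0
Mode 0: guard c·x = -0.7362 hit at Δt = 0.6817 (t = 2.2457), x⁻ = (-0.7362) → reset → x⁺ = (-0.9963), jump to mode 2
Mode 2: flow for 0.5296 to horizon, guard not reached → x = (-1.0799)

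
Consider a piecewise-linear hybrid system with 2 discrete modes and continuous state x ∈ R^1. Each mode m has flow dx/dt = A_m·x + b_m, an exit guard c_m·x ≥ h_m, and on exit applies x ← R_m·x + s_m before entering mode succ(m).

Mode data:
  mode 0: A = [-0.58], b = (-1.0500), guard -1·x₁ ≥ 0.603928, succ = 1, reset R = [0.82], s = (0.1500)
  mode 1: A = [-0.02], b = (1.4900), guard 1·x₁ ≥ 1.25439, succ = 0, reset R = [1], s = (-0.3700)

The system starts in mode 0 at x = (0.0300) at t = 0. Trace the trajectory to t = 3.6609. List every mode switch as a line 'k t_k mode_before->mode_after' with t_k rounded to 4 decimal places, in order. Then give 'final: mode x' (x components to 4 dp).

1 0.7281 0->1
2 1.8083 1->0
3 3.1939 0->1
final: 1 0.3506

Mode 0: guard c·x = 0.6039 hit at Δt = 0.7281 (t = 0.7281), x⁻ = (-0.6039) → reset → x⁺ = (-0.3452), jump to mode 1
Mode 1: guard c·x = 1.2544 hit at Δt = 1.0802 (t = 1.8083), x⁻ = (1.2544) → reset → x⁺ = (0.8844), jump to mode 0
Mode 0: guard c·x = 0.6039 hit at Δt = 1.3856 (t = 3.1939), x⁻ = (-0.6039) → reset → x⁺ = (-0.3452), jump to mode 1
Mode 1: flow for 0.4670 to horizon, guard not reached → x = (0.3506)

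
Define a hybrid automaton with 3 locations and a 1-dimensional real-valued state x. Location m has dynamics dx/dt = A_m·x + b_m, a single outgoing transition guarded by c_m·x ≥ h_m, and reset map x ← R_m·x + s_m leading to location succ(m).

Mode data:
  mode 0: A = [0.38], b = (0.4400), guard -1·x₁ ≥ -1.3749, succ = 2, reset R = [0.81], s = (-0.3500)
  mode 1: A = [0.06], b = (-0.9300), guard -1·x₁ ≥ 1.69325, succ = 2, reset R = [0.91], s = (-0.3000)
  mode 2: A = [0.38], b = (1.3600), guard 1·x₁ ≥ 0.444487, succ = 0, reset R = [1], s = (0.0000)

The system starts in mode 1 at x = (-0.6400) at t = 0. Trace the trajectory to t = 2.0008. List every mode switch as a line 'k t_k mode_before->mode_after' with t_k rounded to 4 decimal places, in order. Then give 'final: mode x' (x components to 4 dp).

1 1.0536 1->2
final: 2 -1.0879

Mode 1: guard c·x = 1.6932 hit at Δt = 1.0536 (t = 1.0536), x⁻ = (-1.6932) → reset → x⁺ = (-1.8409), jump to mode 2
Mode 2: flow for 0.9472 to horizon, guard not reached → x = (-1.0879)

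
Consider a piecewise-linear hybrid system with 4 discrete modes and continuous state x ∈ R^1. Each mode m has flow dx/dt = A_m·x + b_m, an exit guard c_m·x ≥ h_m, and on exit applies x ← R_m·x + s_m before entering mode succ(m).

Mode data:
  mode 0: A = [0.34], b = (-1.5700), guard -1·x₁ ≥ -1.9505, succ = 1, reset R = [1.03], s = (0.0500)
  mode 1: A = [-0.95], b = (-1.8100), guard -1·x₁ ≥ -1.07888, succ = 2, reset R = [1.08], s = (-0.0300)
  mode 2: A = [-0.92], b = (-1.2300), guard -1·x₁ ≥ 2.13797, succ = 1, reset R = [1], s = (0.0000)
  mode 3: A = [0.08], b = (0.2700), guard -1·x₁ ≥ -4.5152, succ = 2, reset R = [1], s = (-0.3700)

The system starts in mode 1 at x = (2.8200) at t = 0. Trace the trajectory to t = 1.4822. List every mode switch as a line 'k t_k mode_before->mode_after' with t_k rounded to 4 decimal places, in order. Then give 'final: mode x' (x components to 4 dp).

Mode 1: guard c·x = -1.0789 hit at Δt = 0.4838 (t = 0.4838), x⁻ = (1.0789) → reset → x⁺ = (1.1352), jump to mode 2
Mode 2: flow for 0.9984 to horizon, guard not reached → x = (-0.3503)

1 0.4838 1->2
final: 2 -0.3503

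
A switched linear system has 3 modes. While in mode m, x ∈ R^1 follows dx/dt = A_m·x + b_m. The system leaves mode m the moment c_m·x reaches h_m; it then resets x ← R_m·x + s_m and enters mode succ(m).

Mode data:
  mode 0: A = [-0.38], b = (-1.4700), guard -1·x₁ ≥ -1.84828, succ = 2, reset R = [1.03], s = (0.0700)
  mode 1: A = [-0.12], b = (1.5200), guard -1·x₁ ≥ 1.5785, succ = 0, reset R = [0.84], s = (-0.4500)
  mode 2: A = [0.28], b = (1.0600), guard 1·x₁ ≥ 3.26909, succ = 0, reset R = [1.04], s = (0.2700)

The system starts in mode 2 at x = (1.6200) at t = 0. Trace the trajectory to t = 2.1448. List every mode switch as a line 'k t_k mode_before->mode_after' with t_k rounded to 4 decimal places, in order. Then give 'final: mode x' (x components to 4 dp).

Mode 2: guard c·x = 3.2691 hit at Δt = 0.9509 (t = 0.9509), x⁻ = (3.2691) → reset → x⁺ = (3.6699), jump to mode 0
Mode 0: guard c·x = -1.8483 hit at Δt = 0.7279 (t = 1.6788), x⁻ = (1.8483) → reset → x⁺ = (1.9737), jump to mode 2
Mode 2: flow for 0.4660 to horizon, guard not reached → x = (2.7765)

1 0.9509 2->0
2 1.6788 0->2
final: 2 2.7765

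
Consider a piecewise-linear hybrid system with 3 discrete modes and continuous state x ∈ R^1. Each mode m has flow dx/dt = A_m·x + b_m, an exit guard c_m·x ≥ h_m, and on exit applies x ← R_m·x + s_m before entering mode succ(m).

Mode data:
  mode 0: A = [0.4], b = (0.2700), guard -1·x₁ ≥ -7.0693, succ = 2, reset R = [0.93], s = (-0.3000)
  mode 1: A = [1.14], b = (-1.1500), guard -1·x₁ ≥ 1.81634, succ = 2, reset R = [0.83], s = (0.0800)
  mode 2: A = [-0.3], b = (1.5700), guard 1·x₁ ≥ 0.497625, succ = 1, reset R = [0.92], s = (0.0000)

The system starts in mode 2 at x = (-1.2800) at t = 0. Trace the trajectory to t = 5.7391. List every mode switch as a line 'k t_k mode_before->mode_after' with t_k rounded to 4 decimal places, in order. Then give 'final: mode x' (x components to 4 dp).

1 1.0624 2->1
2 2.4963 1->2
3 3.6334 2->1
4 5.0673 1->2
final: 2 -0.2117

Mode 2: guard c·x = 0.4976 hit at Δt = 1.0624 (t = 1.0624), x⁻ = (0.4976) → reset → x⁺ = (0.4578), jump to mode 1
Mode 1: guard c·x = 1.8163 hit at Δt = 1.4339 (t = 2.4963), x⁻ = (-1.8163) → reset → x⁺ = (-1.4276), jump to mode 2
Mode 2: guard c·x = 0.4976 hit at Δt = 1.1371 (t = 3.6334), x⁻ = (0.4976) → reset → x⁺ = (0.4578), jump to mode 1
Mode 1: guard c·x = 1.8163 hit at Δt = 1.4339 (t = 5.0673), x⁻ = (-1.8163) → reset → x⁺ = (-1.4276), jump to mode 2
Mode 2: flow for 0.6718 to horizon, guard not reached → x = (-0.2117)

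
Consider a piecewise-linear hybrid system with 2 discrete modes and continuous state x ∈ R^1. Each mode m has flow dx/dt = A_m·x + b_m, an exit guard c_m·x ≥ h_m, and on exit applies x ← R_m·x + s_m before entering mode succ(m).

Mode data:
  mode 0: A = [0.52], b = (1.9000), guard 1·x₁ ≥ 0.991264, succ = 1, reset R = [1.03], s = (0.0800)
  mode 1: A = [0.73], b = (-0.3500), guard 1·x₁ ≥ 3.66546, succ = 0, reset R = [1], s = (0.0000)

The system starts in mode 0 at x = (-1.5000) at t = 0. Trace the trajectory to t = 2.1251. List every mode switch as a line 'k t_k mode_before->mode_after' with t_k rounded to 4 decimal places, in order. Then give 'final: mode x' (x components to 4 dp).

1 1.4780 0->1
final: 1 1.4763

Mode 0: guard c·x = 0.9913 hit at Δt = 1.4780 (t = 1.4780), x⁻ = (0.9913) → reset → x⁺ = (1.1010), jump to mode 1
Mode 1: flow for 0.6471 to horizon, guard not reached → x = (1.4763)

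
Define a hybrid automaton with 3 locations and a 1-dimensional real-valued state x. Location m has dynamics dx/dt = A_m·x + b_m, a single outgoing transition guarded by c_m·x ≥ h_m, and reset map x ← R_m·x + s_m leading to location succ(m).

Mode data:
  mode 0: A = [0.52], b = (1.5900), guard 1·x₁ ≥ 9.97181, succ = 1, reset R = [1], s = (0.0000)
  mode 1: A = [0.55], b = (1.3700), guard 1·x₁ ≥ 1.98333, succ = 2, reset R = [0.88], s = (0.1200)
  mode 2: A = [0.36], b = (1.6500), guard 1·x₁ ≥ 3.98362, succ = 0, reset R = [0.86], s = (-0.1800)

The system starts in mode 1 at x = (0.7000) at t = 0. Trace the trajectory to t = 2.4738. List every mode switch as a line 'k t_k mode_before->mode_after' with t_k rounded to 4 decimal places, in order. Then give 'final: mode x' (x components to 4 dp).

1 0.6146 1->2
2 1.4036 2->0
final: 0 7.9394

Mode 1: guard c·x = 1.9833 hit at Δt = 0.6146 (t = 0.6146), x⁻ = (1.9833) → reset → x⁺ = (1.8653), jump to mode 2
Mode 2: guard c·x = 3.9836 hit at Δt = 0.7890 (t = 1.4036), x⁻ = (3.9836) → reset → x⁺ = (3.2459), jump to mode 0
Mode 0: flow for 1.0702 to horizon, guard not reached → x = (7.9394)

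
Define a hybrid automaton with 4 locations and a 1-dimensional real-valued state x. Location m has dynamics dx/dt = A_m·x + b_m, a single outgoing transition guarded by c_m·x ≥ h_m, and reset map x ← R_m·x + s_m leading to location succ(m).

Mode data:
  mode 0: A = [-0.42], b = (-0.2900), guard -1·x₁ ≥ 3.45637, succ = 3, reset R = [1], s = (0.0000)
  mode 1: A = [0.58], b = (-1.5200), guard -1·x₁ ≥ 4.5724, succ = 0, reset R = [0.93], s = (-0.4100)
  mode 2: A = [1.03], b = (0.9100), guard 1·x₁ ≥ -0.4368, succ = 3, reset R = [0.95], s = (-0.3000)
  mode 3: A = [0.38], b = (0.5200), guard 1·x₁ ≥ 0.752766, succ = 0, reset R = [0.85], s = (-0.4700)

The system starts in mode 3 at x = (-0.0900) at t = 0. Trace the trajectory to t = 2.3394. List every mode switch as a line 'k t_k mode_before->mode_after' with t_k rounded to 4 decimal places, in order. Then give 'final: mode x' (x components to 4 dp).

1 1.3325 3->0
final: 0 -0.1268

Mode 3: guard c·x = 0.7528 hit at Δt = 1.3325 (t = 1.3325), x⁻ = (0.7528) → reset → x⁺ = (0.1699), jump to mode 0
Mode 0: flow for 1.0069 to horizon, guard not reached → x = (-0.1268)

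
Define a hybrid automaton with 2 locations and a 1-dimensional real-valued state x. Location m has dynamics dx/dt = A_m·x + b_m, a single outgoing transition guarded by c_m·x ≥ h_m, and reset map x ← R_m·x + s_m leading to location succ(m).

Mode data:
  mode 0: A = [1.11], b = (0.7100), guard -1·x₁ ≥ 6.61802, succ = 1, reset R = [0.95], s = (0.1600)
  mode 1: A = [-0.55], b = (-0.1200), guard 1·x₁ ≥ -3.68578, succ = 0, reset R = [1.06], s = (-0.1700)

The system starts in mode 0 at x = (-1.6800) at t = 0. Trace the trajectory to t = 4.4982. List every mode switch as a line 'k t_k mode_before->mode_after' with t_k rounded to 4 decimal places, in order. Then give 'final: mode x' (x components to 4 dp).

Mode 0: guard c·x = 6.6180 hit at Δt = 1.5753 (t = 1.5753), x⁻ = (-6.6180) → reset → x⁺ = (-6.1271), jump to mode 1
Mode 1: guard c·x = -3.6858 hit at Δt = 0.9691 (t = 2.5444), x⁻ = (-3.6858) → reset → x⁺ = (-4.0769), jump to mode 0
Mode 0: guard c·x = 6.6180 hit at Δt = 0.4986 (t = 3.0430), x⁻ = (-6.6180) → reset → x⁺ = (-6.1271), jump to mode 1
Mode 1: guard c·x = -3.6858 hit at Δt = 0.9691 (t = 4.0121), x⁻ = (-3.6858) → reset → x⁺ = (-4.0769), jump to mode 0
Mode 0: flow for 0.4861 to horizon, guard not reached → x = (-6.5354)

1 1.5753 0->1
2 2.5444 1->0
3 3.0430 0->1
4 4.0121 1->0
final: 0 -6.5354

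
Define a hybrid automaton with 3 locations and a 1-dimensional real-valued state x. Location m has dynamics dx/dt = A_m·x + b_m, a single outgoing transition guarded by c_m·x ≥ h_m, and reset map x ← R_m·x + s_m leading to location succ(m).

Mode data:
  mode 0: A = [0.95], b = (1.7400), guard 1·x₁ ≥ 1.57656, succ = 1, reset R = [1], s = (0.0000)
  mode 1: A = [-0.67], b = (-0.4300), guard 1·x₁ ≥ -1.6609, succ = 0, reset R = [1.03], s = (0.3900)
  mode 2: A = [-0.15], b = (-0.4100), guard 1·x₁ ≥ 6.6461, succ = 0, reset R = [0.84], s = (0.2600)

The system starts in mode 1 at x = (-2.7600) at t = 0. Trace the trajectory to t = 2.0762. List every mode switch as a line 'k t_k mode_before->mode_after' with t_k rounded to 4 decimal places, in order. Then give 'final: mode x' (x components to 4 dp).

1 1.0920 1->0
final: 0 -0.5303

Mode 1: guard c·x = -1.6609 hit at Δt = 1.0920 (t = 1.0920), x⁻ = (-1.6609) → reset → x⁺ = (-1.3207), jump to mode 0
Mode 0: flow for 0.9842 to horizon, guard not reached → x = (-0.5303)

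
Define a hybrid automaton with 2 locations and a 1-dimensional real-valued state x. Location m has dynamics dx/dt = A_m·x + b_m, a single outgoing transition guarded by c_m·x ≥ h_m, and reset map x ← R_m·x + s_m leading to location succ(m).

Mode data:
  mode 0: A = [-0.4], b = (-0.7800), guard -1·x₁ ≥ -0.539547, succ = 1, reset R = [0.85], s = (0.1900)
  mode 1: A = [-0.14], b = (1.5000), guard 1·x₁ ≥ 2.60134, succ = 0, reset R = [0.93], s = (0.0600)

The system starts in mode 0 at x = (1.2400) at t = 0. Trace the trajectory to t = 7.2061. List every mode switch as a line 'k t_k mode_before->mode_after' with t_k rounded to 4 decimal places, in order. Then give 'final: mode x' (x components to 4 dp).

1 0.6198 0->1
2 2.1603 1->0
3 3.6006 0->1
4 5.1411 1->0
5 6.5814 0->1
final: 1 1.4915

Mode 0: guard c·x = -0.5395 hit at Δt = 0.6198 (t = 0.6198), x⁻ = (0.5395) → reset → x⁺ = (0.6486), jump to mode 1
Mode 1: guard c·x = 2.6013 hit at Δt = 1.5405 (t = 2.1603), x⁻ = (2.6013) → reset → x⁺ = (2.4792), jump to mode 0
Mode 0: guard c·x = -0.5395 hit at Δt = 1.4403 (t = 3.6006), x⁻ = (0.5395) → reset → x⁺ = (0.6486), jump to mode 1
Mode 1: guard c·x = 2.6013 hit at Δt = 1.5405 (t = 5.1411), x⁻ = (2.6013) → reset → x⁺ = (2.4792), jump to mode 0
Mode 0: guard c·x = -0.5395 hit at Δt = 1.4403 (t = 6.5814), x⁻ = (0.5395) → reset → x⁺ = (0.6486), jump to mode 1
Mode 1: flow for 0.6247 to horizon, guard not reached → x = (1.4915)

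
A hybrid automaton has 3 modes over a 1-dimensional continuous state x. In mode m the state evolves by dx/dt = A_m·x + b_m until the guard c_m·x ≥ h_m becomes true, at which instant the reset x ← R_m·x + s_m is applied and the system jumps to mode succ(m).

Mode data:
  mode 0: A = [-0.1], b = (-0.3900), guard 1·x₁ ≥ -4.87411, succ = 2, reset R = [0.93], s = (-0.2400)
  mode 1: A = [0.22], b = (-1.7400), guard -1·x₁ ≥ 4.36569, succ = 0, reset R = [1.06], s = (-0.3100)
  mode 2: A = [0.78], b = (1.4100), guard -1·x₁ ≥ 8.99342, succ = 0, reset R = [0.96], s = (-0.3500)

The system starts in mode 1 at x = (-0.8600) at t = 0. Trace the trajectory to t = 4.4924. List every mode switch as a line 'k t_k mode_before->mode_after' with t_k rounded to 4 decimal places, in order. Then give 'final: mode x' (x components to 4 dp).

1 1.5287 1->0
2 2.1604 0->2
3 3.2952 2->0
final: 0 -8.4101

Mode 1: guard c·x = 4.3657 hit at Δt = 1.5287 (t = 1.5287), x⁻ = (-4.3657) → reset → x⁺ = (-4.9376), jump to mode 0
Mode 0: guard c·x = -4.8741 hit at Δt = 0.6317 (t = 2.1604), x⁻ = (-4.8741) → reset → x⁺ = (-4.7729), jump to mode 2
Mode 2: guard c·x = 8.9934 hit at Δt = 1.1348 (t = 3.2952), x⁻ = (-8.9934) → reset → x⁺ = (-8.9837), jump to mode 0
Mode 0: flow for 1.1972 to horizon, guard not reached → x = (-8.4101)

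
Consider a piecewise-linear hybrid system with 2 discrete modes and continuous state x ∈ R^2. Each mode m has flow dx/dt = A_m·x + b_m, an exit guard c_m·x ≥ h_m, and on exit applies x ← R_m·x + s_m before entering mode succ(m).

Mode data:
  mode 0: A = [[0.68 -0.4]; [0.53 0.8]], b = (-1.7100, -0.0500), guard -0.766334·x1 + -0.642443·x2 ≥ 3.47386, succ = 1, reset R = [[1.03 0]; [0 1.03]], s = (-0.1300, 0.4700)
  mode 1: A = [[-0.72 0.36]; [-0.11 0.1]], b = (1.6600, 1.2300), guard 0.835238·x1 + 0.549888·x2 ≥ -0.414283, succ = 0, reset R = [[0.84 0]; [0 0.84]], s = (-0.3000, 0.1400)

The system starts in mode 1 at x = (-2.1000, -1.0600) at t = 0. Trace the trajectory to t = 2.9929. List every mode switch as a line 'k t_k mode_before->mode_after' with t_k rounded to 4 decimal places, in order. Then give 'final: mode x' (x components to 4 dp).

Mode 1: guard c·x = -0.4143 hit at Δt = 0.7241 (t = 0.7241), x⁻ = (-0.4201, -0.1153) → reset → x⁺ = (-0.6529, 0.0431), jump to mode 0
Mode 0: guard c·x = 3.4739 hit at Δt = 0.9708 (t = 1.6949), x⁻ = (-3.4106, -1.3390) → reset → x⁺ = (-3.6429, -0.9092), jump to mode 1
Mode 1: guard c·x = -0.4143 hit at Δt = 0.9299 (t = 2.6248), x⁻ = (-0.7772, 0.4271) → reset → x⁺ = (-0.9528, 0.4988), jump to mode 0
Mode 0: flow for 0.3681 to horizon, guard not reached → x = (-2.0120, 0.3222)

1 0.7241 1->0
2 1.6949 0->1
3 2.6248 1->0
final: 0 -2.0120 0.3222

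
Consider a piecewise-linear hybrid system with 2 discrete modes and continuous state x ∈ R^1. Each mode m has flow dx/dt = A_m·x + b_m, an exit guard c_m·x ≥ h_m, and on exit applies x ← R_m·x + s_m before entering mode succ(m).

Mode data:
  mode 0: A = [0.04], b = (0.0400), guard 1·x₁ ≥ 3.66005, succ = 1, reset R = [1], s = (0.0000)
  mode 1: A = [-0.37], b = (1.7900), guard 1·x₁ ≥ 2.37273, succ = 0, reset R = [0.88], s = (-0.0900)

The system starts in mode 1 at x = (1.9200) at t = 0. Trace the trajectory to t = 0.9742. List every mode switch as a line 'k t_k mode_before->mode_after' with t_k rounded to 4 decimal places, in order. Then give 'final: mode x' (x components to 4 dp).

Mode 1: guard c·x = 2.3727 hit at Δt = 0.4557 (t = 0.4557), x⁻ = (2.3727) → reset → x⁺ = (1.9980), jump to mode 0
Mode 0: flow for 0.5185 to horizon, guard not reached → x = (2.0608)

1 0.4557 1->0
final: 0 2.0608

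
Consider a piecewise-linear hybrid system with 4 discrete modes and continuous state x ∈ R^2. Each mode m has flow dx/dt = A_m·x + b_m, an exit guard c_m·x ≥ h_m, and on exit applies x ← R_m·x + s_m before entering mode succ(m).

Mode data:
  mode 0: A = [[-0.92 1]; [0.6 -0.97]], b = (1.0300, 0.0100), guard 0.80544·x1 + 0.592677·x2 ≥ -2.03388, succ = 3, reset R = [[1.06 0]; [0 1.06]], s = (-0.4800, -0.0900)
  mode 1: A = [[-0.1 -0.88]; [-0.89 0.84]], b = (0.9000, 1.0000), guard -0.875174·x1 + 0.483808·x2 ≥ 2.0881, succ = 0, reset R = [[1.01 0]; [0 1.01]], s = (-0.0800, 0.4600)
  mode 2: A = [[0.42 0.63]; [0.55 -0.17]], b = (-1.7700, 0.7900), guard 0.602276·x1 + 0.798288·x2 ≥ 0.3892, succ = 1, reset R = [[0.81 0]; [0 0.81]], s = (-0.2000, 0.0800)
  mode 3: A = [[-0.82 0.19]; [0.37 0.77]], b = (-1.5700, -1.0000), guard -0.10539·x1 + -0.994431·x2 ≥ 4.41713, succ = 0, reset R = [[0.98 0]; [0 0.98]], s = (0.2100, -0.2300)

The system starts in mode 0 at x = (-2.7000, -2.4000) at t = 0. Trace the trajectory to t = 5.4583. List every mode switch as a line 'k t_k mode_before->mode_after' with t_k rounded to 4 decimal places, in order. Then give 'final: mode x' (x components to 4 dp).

Mode 0: guard c·x = -2.0339 hit at Δt = 1.3352 (t = 1.3352), x⁻ = (-1.4202, -1.5016) → reset → x⁺ = (-1.9854, -1.6817), jump to mode 3
Mode 3: guard c·x = 4.4171 hit at Δt = 0.6374 (t = 1.9726), x⁻ = (-2.2344, -4.2051) → reset → x⁺ = (-1.9797, -4.3510), jump to mode 0
Mode 0: guard c·x = -2.0339 hit at Δt = 2.1184 (t = 4.0910), x⁻ = (-1.3869, -1.5469) → reset → x⁺ = (-1.9501, -1.7297), jump to mode 3
Mode 3: guard c·x = 4.4171 hit at Δt = 0.6240 (t = 4.7150), x⁻ = (-2.2115, -4.2075) → reset → x⁺ = (-1.9573, -4.3533), jump to mode 0
Mode 0: flow for 0.7433 to horizon, guard not reached → x = (-2.2651, -2.8221)

1 1.3352 0->3
2 1.9726 3->0
3 4.0910 0->3
4 4.7150 3->0
final: 0 -2.2651 -2.8221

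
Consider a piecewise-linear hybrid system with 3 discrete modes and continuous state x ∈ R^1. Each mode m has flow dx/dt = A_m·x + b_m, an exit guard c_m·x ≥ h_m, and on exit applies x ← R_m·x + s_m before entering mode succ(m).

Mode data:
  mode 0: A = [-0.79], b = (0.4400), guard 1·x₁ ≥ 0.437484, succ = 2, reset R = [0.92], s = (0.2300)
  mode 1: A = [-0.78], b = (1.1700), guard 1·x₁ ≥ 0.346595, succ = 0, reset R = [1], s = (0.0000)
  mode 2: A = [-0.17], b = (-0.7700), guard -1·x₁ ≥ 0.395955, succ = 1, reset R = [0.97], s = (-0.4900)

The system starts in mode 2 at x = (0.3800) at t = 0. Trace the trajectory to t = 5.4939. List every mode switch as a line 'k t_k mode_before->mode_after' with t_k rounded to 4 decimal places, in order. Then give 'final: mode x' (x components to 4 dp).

Mode 2: guard c·x = 0.3960 hit at Δt = 1.0120 (t = 1.0120), x⁻ = (-0.3960) → reset → x⁺ = (-0.8741), jump to mode 1
Mode 1: guard c·x = 0.3466 hit at Δt = 0.9255 (t = 1.9375), x⁻ = (0.3466) → reset → x⁺ = (0.3466), jump to mode 0
Mode 0: guard c·x = 0.4375 hit at Δt = 0.7161 (t = 2.6536), x⁻ = (0.4375) → reset → x⁺ = (0.6325), jump to mode 2
Mode 2: guard c·x = 0.3960 hit at Δt = 1.3070 (t = 3.9606), x⁻ = (-0.3960) → reset → x⁺ = (-0.8741), jump to mode 1
Mode 1: guard c·x = 0.3466 hit at Δt = 0.9255 (t = 4.8861), x⁻ = (0.3466) → reset → x⁺ = (0.3466), jump to mode 0
Mode 0: flow for 0.6078 to horizon, guard not reached → x = (0.4268)

1 1.0120 2->1
2 1.9375 1->0
3 2.6536 0->2
4 3.9606 2->1
5 4.8861 1->0
final: 0 0.4268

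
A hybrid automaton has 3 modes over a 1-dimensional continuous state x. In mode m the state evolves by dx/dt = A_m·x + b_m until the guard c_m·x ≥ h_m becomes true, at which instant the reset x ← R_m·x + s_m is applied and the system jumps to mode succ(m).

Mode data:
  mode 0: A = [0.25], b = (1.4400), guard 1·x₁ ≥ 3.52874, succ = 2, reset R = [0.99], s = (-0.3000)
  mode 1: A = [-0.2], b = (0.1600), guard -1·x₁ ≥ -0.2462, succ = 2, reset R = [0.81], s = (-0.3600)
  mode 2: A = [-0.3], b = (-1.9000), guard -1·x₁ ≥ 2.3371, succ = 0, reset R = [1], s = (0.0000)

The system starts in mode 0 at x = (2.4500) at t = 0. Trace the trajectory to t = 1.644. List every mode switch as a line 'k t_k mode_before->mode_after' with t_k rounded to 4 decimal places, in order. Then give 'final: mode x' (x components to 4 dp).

Mode 0: guard c·x = 3.5287 hit at Δt = 0.4938 (t = 0.4938), x⁻ = (3.5287) → reset → x⁺ = (3.1935), jump to mode 2
Mode 2: flow for 1.1502 to horizon, guard not reached → x = (0.4133)

1 0.4938 0->2
final: 2 0.4133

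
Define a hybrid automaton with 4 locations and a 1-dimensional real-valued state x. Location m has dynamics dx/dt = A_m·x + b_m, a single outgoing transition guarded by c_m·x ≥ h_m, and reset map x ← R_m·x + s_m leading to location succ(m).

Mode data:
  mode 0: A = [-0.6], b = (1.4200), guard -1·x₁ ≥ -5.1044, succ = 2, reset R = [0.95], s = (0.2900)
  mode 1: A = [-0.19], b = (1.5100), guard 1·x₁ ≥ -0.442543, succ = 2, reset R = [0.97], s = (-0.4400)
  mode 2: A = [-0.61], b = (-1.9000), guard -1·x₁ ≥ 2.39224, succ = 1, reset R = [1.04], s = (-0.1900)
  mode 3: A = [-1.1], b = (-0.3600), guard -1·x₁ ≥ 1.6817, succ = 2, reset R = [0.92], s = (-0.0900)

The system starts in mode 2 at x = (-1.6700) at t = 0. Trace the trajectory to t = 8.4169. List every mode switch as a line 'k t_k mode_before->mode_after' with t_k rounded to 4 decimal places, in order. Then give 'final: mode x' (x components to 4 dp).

Mode 2: guard c·x = 2.3922 hit at Δt = 1.1360 (t = 1.1360), x⁻ = (-2.3922) → reset → x⁺ = (-2.6779), jump to mode 1
Mode 1: guard c·x = -0.4425 hit at Δt = 1.2432 (t = 2.3792), x⁻ = (-0.4425) → reset → x⁺ = (-0.8693), jump to mode 2
Mode 2: guard c·x = 2.3922 hit at Δt = 1.8589 (t = 4.2381), x⁻ = (-2.3922) → reset → x⁺ = (-2.6779), jump to mode 1
Mode 1: guard c·x = -0.4425 hit at Δt = 1.2432 (t = 5.4813), x⁻ = (-0.4425) → reset → x⁺ = (-0.8693), jump to mode 2
Mode 2: guard c·x = 2.3922 hit at Δt = 1.8589 (t = 7.3402), x⁻ = (-2.3922) → reset → x⁺ = (-2.6779), jump to mode 1
Mode 1: flow for 1.0767 to horizon, guard not reached → x = (-0.7123)

1 1.1360 2->1
2 2.3792 1->2
3 4.2381 2->1
4 5.4813 1->2
5 7.3402 2->1
final: 1 -0.7123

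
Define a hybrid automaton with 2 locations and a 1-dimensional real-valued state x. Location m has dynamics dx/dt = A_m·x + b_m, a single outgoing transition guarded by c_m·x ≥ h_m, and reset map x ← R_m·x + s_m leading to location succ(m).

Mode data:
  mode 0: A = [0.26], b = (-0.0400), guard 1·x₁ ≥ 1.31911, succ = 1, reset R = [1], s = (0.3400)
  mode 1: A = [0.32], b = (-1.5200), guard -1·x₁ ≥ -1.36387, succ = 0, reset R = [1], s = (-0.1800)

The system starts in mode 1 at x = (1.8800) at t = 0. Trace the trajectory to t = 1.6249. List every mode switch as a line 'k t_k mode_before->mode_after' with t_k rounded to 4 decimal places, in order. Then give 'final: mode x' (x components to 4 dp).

Mode 1: guard c·x = -1.3639 hit at Δt = 0.5168 (t = 0.5168), x⁻ = (1.3639) → reset → x⁺ = (1.1839), jump to mode 0
Mode 0: guard c·x = 1.3191 hit at Δt = 0.4745 (t = 0.9913), x⁻ = (1.3191) → reset → x⁺ = (1.6591), jump to mode 1
Mode 1: guard c·x = -1.3639 hit at Δt = 0.2851 (t = 1.2764), x⁻ = (1.3639) → reset → x⁺ = (1.1839), jump to mode 0
Mode 0: flow for 0.3485 to horizon, guard not reached → x = (1.2816)

1 0.5168 1->0
2 0.9913 0->1
3 1.2764 1->0
final: 0 1.2816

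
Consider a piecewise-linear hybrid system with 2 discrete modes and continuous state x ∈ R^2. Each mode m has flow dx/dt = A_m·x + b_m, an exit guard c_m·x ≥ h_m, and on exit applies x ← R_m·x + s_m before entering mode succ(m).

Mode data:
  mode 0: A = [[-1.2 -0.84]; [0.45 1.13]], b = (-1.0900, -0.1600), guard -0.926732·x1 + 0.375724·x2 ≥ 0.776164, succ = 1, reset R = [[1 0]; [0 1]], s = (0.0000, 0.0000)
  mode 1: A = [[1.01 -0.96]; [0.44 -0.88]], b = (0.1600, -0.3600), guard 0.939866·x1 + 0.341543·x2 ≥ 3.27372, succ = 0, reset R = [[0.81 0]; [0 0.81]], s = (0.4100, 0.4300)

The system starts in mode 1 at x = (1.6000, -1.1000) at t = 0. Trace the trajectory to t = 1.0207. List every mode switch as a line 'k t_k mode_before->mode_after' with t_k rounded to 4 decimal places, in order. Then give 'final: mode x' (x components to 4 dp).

1 0.5858 1->0
final: 0 1.4451 0.8293

Mode 1: guard c·x = 3.2737 hit at Δt = 0.5858 (t = 0.5858), x⁻ = (3.5900, -0.2940) → reset → x⁺ = (3.3179, 0.1918), jump to mode 0
Mode 0: flow for 0.4349 to horizon, guard not reached → x = (1.4451, 0.8293)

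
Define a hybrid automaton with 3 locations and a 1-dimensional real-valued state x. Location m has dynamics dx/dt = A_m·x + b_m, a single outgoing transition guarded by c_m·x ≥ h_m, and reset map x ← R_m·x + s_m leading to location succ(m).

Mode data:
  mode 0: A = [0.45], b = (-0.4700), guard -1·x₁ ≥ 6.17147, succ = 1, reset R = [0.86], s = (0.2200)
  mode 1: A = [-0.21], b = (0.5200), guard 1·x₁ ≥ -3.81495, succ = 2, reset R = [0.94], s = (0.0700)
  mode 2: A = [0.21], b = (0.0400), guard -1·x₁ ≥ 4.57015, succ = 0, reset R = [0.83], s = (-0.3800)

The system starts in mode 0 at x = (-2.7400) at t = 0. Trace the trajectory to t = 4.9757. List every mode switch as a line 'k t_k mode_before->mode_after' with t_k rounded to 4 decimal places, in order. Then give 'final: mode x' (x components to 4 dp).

Mode 0: guard c·x = 6.1715 hit at Δt = 1.4342 (t = 1.4342), x⁻ = (-6.1715) → reset → x⁺ = (-5.0875), jump to mode 1
Mode 1: guard c·x = -3.8150 hit at Δt = 0.8772 (t = 2.3114), x⁻ = (-3.8150) → reset → x⁺ = (-3.5161), jump to mode 2
Mode 2: guard c·x = 4.5701 hit at Δt = 1.3111 (t = 3.6225), x⁻ = (-4.5701) → reset → x⁺ = (-4.1732), jump to mode 0
Mode 0: guard c·x = 6.1715 hit at Δt = 0.7205 (t = 4.3430), x⁻ = (-6.1715) → reset → x⁺ = (-5.0875), jump to mode 1
Mode 1: flow for 0.6327 to horizon, guard not reached → x = (-4.1464)

1 1.4342 0->1
2 2.3114 1->2
3 3.6225 2->0
4 4.3430 0->1
final: 1 -4.1464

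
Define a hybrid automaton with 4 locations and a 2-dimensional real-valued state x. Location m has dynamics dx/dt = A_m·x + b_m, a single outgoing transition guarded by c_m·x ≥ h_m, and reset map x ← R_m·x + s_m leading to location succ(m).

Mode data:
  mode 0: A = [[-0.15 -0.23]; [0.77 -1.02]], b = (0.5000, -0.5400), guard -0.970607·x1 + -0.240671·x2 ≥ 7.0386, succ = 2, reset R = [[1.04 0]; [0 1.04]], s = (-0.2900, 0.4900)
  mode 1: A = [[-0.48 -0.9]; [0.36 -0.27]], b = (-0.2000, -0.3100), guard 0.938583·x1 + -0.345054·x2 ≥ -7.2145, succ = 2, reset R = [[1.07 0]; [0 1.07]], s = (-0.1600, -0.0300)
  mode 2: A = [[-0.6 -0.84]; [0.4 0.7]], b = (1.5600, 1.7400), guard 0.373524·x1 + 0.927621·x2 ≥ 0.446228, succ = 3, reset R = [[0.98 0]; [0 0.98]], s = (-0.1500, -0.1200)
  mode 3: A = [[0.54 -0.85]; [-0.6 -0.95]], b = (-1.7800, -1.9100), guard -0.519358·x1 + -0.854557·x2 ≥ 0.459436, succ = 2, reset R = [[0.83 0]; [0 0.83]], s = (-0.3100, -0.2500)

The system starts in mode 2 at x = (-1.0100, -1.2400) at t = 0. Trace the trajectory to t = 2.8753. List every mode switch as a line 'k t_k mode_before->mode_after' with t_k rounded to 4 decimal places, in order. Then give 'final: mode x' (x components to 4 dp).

1 0.9961 2->3
2 1.4007 3->2
3 2.0017 2->3
4 2.4033 3->2
final: 2 0.8646 -0.1850

Mode 2: guard c·x = 0.4462 hit at Δt = 0.9961 (t = 0.9961), x⁻ = (1.0335, 0.0649) → reset → x⁺ = (0.8628, -0.0564), jump to mode 3
Mode 3: guard c·x = 0.4594 hit at Δt = 0.4046 (t = 1.4007), x⁻ = (0.4416, -0.8060) → reset → x⁺ = (0.0565, -0.9190), jump to mode 2
Mode 2: guard c·x = 0.4462 hit at Δt = 0.6010 (t = 2.0017), x⁻ = (1.0163, 0.0718) → reset → x⁺ = (0.8460, -0.0496), jump to mode 3
Mode 3: guard c·x = 0.4594 hit at Δt = 0.4016 (t = 2.4033), x⁻ = (0.4203, -0.7931) → reset → x⁺ = (0.0388, -0.9082), jump to mode 2
Mode 2: flow for 0.4720 to horizon, guard not reached → x = (0.8646, -0.1850)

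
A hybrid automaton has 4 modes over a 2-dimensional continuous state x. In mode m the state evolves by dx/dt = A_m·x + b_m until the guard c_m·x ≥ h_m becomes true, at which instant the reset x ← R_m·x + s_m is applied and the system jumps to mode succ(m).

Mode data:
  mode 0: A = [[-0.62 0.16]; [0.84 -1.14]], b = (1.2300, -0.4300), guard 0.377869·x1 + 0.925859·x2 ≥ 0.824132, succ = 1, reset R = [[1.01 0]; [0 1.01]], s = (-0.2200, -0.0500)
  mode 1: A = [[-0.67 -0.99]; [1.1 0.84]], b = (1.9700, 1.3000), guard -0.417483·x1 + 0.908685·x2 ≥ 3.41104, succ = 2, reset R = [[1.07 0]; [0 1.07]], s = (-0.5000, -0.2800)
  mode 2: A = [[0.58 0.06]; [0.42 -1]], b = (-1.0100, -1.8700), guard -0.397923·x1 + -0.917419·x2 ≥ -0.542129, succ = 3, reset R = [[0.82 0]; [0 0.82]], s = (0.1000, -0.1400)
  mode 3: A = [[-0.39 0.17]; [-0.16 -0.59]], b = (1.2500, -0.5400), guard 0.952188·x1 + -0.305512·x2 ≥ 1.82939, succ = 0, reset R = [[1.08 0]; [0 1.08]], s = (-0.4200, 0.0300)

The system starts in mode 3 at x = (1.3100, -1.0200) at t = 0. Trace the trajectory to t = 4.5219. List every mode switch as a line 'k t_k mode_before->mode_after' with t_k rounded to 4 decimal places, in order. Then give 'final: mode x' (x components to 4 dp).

Mode 3: guard c·x = 1.8294 hit at Δt = 0.5127 (t = 0.5127), x⁻ = (1.5698, -1.0954) → reset → x⁺ = (1.2754, -1.1530), jump to mode 0
Mode 0: guard c·x = 0.8241 hit at Δt = 1.1901 (t = 1.7028), x⁻ = (1.6109, 0.2327) → reset → x⁺ = (1.4070, 0.1850), jump to mode 1
Mode 1: guard c·x = 3.4110 hit at Δt = 0.8914 (t = 2.5942), x⁻ = (0.6778, 4.0652) → reset → x⁺ = (0.2252, 4.0698), jump to mode 2
Mode 2: guard c·x = -0.5421 hit at Δt = 0.7833 (t = 3.3775), x⁻ = (-0.5056, 0.8102) → reset → x⁺ = (-0.3146, 0.5244), jump to mode 3
Mode 3: flow for 1.1444 to horizon, guard not reached → x = (0.9665, -0.2432)

1 0.5127 3->0
2 1.7028 0->1
3 2.5942 1->2
4 3.3775 2->3
final: 3 0.9665 -0.2432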